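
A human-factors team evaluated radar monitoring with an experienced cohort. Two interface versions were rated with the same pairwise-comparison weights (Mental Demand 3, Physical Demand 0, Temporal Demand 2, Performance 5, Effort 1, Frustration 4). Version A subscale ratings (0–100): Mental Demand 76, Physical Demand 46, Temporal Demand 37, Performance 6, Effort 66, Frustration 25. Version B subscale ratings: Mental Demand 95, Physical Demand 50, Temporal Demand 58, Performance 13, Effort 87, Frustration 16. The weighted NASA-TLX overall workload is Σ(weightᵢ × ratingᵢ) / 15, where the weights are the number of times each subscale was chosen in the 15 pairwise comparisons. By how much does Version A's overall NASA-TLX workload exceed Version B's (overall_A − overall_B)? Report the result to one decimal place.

Version A weighted sum = 3·76 + 0·46 + 2·37 + 5·6 + 1·66 + 4·25 = 228 + 0 + 74 + 30 + 66 + 100 = 498; overall_A = 498/15 = 33.2000.
Version B weighted sum = 3·95 + 0·50 + 2·58 + 5·13 + 1·87 + 4·16 = 285 + 0 + 116 + 65 + 87 + 64 = 617; overall_B = 617/15 = 41.1333.
Difference = 33.2000 − 41.1333 = -7.9333 ≈ -7.9.

-7.9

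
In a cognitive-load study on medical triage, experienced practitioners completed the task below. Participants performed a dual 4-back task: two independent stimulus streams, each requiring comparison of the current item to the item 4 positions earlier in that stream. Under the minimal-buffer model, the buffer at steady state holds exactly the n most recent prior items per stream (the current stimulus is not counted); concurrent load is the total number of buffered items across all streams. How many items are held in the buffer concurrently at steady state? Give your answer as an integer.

Each stream's buffer holds its 4 most recent prior items.
Two independent streams: 2 × 4 = 8 buffered items at steady state.

8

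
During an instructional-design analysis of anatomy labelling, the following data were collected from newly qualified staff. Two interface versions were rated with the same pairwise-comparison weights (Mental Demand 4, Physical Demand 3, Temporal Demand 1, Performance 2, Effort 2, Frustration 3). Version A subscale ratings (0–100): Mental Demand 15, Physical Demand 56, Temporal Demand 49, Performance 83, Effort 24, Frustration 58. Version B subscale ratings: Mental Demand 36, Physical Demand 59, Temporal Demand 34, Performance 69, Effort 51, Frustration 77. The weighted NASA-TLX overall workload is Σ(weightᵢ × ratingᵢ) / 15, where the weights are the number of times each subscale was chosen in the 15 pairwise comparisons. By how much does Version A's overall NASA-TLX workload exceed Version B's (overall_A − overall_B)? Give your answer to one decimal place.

-10.7

Version A weighted sum = 4·15 + 3·56 + 1·49 + 2·83 + 2·24 + 3·58 = 60 + 168 + 49 + 166 + 48 + 174 = 665; overall_A = 665/15 = 44.3333.
Version B weighted sum = 4·36 + 3·59 + 1·34 + 2·69 + 2·51 + 3·77 = 144 + 177 + 34 + 138 + 102 + 231 = 826; overall_B = 826/15 = 55.0667.
Difference = 44.3333 − 55.0667 = -10.7334 ≈ -10.7.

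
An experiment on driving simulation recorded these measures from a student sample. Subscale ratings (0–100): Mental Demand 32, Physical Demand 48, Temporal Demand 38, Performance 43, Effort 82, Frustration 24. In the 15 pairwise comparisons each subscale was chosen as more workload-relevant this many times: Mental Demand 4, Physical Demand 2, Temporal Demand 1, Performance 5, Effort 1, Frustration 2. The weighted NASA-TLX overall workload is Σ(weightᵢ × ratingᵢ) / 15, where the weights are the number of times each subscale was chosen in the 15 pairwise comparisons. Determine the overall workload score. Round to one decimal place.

40.5

The tallies are the weights (they sum to 15).
Weighted sum = 4·32 + 2·48 + 1·38 + 5·43 + 1·82 + 2·24
            = 128 + 96 + 38 + 215 + 82 + 48 = 607.
Overall workload = 607 / 15 = 40.4667 ≈ 40.5.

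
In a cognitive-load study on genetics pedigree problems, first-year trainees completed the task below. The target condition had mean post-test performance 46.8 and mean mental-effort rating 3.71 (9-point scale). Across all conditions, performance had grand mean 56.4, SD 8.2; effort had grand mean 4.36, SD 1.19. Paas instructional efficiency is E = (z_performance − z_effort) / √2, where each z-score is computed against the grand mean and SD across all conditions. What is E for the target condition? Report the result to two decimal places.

z_performance = (46.8 − 56.4) / 8.2 = -9.6000 / 8.2 = -1.1707.
z_effort = (3.71 − 4.36) / 1.19 = -0.6500 / 1.19 = -0.5462.
z_P − z_E = -1.1707 − (-0.5462) = -0.6245.
E = -0.6245 / √2 = -0.6245 / 1.41421 = -0.4416 ≈ -0.44.

-0.44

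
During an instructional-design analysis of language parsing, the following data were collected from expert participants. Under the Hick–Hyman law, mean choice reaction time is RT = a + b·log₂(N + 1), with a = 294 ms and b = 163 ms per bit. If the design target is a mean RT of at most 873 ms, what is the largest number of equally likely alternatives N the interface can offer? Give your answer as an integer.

10

Set 294 + 163·log₂(N + 1) ≤ 873.
log₂(N + 1) ≤ (873 − 294) / 163 = 3.5521.
N + 1 ≤ 2^3.5521 = 11.7297.
N ≤ 10.7297, so the largest integer N is 10.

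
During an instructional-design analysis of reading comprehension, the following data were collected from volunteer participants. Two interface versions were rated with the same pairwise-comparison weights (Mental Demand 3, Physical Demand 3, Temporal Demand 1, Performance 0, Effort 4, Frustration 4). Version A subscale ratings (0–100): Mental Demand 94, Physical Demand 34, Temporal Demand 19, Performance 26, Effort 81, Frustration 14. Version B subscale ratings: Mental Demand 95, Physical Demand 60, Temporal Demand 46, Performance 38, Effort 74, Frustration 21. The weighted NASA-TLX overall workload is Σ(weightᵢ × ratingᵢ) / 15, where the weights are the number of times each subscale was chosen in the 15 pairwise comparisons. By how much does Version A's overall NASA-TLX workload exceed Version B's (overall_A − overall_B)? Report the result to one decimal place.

-7.2

Version A weighted sum = 3·94 + 3·34 + 1·19 + 0·26 + 4·81 + 4·14 = 282 + 102 + 19 + 0 + 324 + 56 = 783; overall_A = 783/15 = 52.2000.
Version B weighted sum = 3·95 + 3·60 + 1·46 + 0·38 + 4·74 + 4·21 = 285 + 180 + 46 + 0 + 296 + 84 = 891; overall_B = 891/15 = 59.4000.
Difference = 52.2000 − 59.4000 = -7.2000 ≈ -7.2.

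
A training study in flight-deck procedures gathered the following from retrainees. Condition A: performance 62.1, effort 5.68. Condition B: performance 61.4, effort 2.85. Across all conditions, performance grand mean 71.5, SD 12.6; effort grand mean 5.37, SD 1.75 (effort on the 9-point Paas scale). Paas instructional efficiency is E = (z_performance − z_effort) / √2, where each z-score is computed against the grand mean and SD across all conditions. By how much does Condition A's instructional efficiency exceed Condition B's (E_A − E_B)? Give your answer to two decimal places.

-1.10

Condition A: z_P = (62.1 − 71.5)/12.6 = -0.7460; z_E = (5.68 − 5.37)/1.75 = 0.1771; E_A = (-0.7460 − 0.1771)/√2 = -0.6527.
Condition B: z_P = (61.4 − 71.5)/12.6 = -0.8016; z_E = (2.85 − 5.37)/1.75 = -1.4400; E_B = (-0.8016 − (-1.4400))/√2 = 0.4514.
E_A − E_B = -0.6527 − 0.4514 = -1.1041 ≈ -1.10.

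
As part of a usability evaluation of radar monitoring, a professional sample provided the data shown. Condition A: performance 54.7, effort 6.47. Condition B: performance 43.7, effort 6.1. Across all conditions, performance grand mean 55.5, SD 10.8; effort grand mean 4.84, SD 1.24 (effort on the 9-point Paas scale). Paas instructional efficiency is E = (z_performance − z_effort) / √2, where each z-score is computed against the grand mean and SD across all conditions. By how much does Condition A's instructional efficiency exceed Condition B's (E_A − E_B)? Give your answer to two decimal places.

Condition A: z_P = (54.7 − 55.5)/10.8 = -0.0741; z_E = (6.47 − 4.84)/1.24 = 1.3145; E_A = (-0.0741 − 1.3145)/√2 = -0.9819.
Condition B: z_P = (43.7 − 55.5)/10.8 = -1.0926; z_E = (6.1 − 4.84)/1.24 = 1.0161; E_B = (-1.0926 − 1.0161)/√2 = -1.4911.
E_A − E_B = -0.9819 − (-1.4911) = 0.5092 ≈ 0.51.

0.51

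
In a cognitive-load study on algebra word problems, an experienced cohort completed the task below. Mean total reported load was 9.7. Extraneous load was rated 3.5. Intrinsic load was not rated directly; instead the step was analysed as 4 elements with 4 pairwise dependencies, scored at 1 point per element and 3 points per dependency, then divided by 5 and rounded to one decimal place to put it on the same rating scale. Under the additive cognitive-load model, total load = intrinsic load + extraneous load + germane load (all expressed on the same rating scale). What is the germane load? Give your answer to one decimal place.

Intrinsic (element-interactivity): (4 × 1 + 4 × 3) / 5 = 16 / 5 = 3.2000 → 3.2.
germane load = total − intrinsic − extraneous
             = 9.7 − 3.2 − 3.5 = 3.0.

3.0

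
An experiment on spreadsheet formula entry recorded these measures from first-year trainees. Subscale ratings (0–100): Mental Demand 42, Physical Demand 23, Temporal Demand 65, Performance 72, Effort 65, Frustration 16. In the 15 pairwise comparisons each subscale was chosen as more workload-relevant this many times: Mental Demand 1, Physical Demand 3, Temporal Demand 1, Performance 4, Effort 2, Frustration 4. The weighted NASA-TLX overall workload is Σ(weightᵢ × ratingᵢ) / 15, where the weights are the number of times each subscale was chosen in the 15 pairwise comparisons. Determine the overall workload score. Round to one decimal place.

The tallies are the weights (they sum to 15).
Weighted sum = 1·42 + 3·23 + 1·65 + 4·72 + 2·65 + 4·16
            = 42 + 69 + 65 + 288 + 130 + 64 = 658.
Overall workload = 658 / 15 = 43.8667 ≈ 43.9.

43.9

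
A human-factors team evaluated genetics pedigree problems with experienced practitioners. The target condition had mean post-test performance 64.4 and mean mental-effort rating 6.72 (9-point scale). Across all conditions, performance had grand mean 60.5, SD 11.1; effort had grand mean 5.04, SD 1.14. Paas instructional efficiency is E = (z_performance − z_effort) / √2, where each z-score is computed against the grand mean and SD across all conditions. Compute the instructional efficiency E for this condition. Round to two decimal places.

z_performance = (64.4 − 60.5) / 11.1 = 3.9000 / 11.1 = 0.3514.
z_effort = (6.72 − 5.04) / 1.14 = 1.6800 / 1.14 = 1.4737.
z_P − z_E = 0.3514 − 1.4737 = -1.1223.
E = -1.1223 / √2 = -1.1223 / 1.41421 = -0.7936 ≈ -0.79.

-0.79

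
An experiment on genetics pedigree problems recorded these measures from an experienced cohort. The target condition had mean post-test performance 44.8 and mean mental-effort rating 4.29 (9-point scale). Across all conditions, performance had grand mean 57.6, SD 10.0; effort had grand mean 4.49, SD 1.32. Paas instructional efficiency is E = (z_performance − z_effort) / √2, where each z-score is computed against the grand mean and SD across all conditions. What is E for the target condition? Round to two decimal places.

z_performance = (44.8 − 57.6) / 10.0 = -12.8000 / 10.0 = -1.2800.
z_effort = (4.29 − 4.49) / 1.32 = -0.2000 / 1.32 = -0.1515.
z_P − z_E = -1.2800 − (-0.1515) = -1.1285.
E = -1.1285 / √2 = -1.1285 / 1.41421 = -0.7980 ≈ -0.80.

-0.80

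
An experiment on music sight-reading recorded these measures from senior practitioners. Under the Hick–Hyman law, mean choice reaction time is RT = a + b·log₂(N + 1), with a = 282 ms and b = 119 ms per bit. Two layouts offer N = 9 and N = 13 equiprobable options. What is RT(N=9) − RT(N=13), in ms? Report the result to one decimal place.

RT(9) = 282 + 119·log₂(10) = 282 + 119·3.3219 = 677.3061 ms.
RT(13) = 282 + 119·log₂(14) = 282 + 119·3.8074 = 735.0806 ms.
Difference = 677.3061 − 735.0806 = -57.7745 ≈ -57.8 ms.

-57.8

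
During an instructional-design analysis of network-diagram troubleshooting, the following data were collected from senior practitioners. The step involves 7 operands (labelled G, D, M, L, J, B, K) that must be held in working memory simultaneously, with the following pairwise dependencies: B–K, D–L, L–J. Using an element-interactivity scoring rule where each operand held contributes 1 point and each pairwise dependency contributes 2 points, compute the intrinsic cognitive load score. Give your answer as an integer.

Count of operands held simultaneously: 7.
Count of pairwise dependencies listed: 3.
Element contribution: 7 × 1 = 7.
Interaction contribution: 3 × 2 = 6.
Intrinsic load = 7 + 6 = 13.

13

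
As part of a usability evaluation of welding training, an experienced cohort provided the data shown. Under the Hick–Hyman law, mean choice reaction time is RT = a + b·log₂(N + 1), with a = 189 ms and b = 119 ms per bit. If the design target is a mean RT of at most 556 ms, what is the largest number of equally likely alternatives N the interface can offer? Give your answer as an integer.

7

Set 189 + 119·log₂(N + 1) ≤ 556.
log₂(N + 1) ≤ (556 − 189) / 119 = 3.0840.
N + 1 ≤ 2^3.0840 = 8.4796.
N ≤ 7.4796, so the largest integer N is 7.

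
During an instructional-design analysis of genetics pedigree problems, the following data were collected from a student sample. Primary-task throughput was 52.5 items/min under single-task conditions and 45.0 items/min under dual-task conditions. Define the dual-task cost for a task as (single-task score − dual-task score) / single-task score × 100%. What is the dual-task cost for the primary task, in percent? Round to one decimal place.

Cost = (52.5 − 45.0) / 52.5 × 100%
     = 7.5000 / 52.5 × 100% = 14.2857%.
≈ 14.3%.

14.3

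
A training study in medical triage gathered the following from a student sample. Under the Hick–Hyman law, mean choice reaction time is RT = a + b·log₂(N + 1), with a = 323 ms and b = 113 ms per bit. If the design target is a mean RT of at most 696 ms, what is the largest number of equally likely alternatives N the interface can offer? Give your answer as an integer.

8

Set 323 + 113·log₂(N + 1) ≤ 696.
log₂(N + 1) ≤ (696 − 323) / 113 = 3.3009.
N + 1 ≤ 2^3.3009 = 9.8553.
N ≤ 8.8553, so the largest integer N is 8.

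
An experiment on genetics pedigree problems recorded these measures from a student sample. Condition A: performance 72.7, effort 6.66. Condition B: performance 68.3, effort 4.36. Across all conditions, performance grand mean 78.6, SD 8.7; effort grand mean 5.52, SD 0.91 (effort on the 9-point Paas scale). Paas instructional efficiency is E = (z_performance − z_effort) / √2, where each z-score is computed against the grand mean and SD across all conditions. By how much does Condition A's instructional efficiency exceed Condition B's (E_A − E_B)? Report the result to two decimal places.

-1.43

Condition A: z_P = (72.7 − 78.6)/8.7 = -0.6782; z_E = (6.66 − 5.52)/0.91 = 1.2527; E_A = (-0.6782 − 1.2527)/√2 = -1.3654.
Condition B: z_P = (68.3 − 78.6)/8.7 = -1.1839; z_E = (4.36 − 5.52)/0.91 = -1.2747; E_B = (-1.1839 − (-1.2747))/√2 = 0.0642.
E_A − E_B = -1.3654 − 0.0642 = -1.4296 ≈ -1.43.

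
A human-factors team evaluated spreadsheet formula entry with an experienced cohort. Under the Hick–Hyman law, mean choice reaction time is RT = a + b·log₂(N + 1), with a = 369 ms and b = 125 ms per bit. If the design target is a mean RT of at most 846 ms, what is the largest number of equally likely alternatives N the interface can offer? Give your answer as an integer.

Set 369 + 125·log₂(N + 1) ≤ 846.
log₂(N + 1) ≤ (846 − 369) / 125 = 3.8160.
N + 1 ≤ 2^3.8160 = 14.0841.
N ≤ 13.0841, so the largest integer N is 13.

13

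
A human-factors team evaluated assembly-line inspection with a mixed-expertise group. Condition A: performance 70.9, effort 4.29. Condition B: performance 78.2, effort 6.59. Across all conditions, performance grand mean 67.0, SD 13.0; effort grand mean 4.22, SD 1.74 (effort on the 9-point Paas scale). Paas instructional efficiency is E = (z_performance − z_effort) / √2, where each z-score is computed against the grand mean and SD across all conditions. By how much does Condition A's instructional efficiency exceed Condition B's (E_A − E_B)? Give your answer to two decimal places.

Condition A: z_P = (70.9 − 67.0)/13.0 = 0.3000; z_E = (4.29 − 4.22)/1.74 = 0.0402; E_A = (0.3000 − 0.0402)/√2 = 0.1837.
Condition B: z_P = (78.2 − 67.0)/13.0 = 0.8615; z_E = (6.59 − 4.22)/1.74 = 1.3621; E_B = (0.8615 − 1.3621)/√2 = -0.3540.
E_A − E_B = 0.1837 − (-0.3540) = 0.5377 ≈ 0.54.

0.54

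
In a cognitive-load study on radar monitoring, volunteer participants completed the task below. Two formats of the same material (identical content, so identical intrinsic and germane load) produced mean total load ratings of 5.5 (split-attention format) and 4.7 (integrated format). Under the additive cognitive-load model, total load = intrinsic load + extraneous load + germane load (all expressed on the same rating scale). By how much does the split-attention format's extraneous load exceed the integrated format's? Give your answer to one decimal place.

0.8

Intrinsic and germane load are equal across formats, so the difference in total load equals the difference in extraneous load.
Extraneous-load difference = 5.5 − 4.7 = 0.8.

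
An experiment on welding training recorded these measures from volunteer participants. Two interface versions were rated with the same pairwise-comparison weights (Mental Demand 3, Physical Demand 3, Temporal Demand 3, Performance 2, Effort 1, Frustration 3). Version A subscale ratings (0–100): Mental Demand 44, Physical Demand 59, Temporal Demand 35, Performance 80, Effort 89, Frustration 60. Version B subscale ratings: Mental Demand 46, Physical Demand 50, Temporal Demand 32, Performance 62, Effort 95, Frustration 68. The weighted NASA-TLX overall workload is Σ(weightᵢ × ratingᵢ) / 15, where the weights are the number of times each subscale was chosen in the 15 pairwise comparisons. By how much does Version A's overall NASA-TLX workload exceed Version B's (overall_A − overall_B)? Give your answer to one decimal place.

2.4

Version A weighted sum = 3·44 + 3·59 + 3·35 + 2·80 + 1·89 + 3·60 = 132 + 177 + 105 + 160 + 89 + 180 = 843; overall_A = 843/15 = 56.2000.
Version B weighted sum = 3·46 + 3·50 + 3·32 + 2·62 + 1·95 + 3·68 = 138 + 150 + 96 + 124 + 95 + 204 = 807; overall_B = 807/15 = 53.8000.
Difference = 56.2000 − 53.8000 = 2.4000 ≈ 2.4.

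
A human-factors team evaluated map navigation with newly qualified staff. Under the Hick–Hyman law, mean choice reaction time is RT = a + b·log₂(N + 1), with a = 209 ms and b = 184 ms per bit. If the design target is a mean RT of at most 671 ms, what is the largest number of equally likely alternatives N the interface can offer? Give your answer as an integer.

Set 209 + 184·log₂(N + 1) ≤ 671.
log₂(N + 1) ≤ (671 − 209) / 184 = 2.5109.
N + 1 ≤ 2^2.5109 = 5.6998.
N ≤ 4.6998, so the largest integer N is 4.

4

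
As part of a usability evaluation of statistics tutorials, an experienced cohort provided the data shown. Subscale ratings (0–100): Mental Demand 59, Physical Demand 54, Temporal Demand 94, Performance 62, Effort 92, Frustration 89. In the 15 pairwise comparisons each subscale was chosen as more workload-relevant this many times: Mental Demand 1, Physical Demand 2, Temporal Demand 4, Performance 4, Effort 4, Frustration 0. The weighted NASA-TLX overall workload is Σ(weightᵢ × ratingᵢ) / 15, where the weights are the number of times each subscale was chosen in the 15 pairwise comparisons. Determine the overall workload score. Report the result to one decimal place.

The tallies are the weights (they sum to 15).
Weighted sum = 1·59 + 2·54 + 4·94 + 4·62 + 4·92 + 0·89
            = 59 + 108 + 376 + 248 + 368 + 0 = 1159.
Overall workload = 1159 / 15 = 77.2667 ≈ 77.3.

77.3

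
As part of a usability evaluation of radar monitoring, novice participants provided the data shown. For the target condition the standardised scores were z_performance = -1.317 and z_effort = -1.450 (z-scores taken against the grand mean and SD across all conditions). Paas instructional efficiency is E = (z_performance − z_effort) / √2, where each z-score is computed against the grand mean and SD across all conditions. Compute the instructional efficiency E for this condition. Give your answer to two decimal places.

0.09

z_P − z_E = -1.317 − (-1.450) = 0.1330.
E = 0.1330 / √2 = 0.1330 / 1.41421 = 0.0940 ≈ 0.09.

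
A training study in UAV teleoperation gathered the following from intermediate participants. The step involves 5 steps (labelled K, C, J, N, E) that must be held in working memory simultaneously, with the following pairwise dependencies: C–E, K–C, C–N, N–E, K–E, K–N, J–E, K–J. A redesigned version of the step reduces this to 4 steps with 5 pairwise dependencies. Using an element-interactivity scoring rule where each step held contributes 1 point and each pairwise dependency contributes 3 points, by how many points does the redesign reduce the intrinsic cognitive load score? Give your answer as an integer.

10

Original: 5 × 1 + 8 × 3 = 5 + 24 = 29.
Redesigned: 4 × 1 + 5 × 3 = 4 + 15 = 19.
Reduction = 29 − 19 = 10.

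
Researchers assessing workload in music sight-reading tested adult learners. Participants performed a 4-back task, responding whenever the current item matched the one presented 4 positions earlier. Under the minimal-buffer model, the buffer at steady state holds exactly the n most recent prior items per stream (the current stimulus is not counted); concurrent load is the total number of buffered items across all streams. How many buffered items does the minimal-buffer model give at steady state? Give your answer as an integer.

4

The buffer holds the 4 most recent prior items.
Steady-state concurrent load = 4 items.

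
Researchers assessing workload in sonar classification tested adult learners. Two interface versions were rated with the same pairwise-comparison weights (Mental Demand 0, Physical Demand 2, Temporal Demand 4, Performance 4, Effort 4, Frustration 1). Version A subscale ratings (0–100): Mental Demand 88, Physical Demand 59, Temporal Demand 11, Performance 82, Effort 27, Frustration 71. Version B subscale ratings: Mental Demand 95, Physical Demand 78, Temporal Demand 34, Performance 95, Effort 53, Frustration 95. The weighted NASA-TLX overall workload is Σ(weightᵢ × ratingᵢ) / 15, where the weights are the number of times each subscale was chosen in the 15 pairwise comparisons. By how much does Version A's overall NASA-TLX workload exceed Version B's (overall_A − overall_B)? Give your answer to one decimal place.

-20.7

Version A weighted sum = 0·88 + 2·59 + 4·11 + 4·82 + 4·27 + 1·71 = 0 + 118 + 44 + 328 + 108 + 71 = 669; overall_A = 669/15 = 44.6000.
Version B weighted sum = 0·95 + 2·78 + 4·34 + 4·95 + 4·53 + 1·95 = 0 + 156 + 136 + 380 + 212 + 95 = 979; overall_B = 979/15 = 65.2667.
Difference = 44.6000 − 65.2667 = -20.6667 ≈ -20.7.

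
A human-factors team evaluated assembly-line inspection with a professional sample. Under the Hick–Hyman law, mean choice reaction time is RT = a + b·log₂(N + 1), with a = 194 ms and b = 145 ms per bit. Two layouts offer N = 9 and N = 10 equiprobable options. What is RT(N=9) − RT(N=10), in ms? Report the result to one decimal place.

RT(9) = 194 + 145·log₂(10) = 194 + 145·3.3219 = 675.6755 ms.
RT(10) = 194 + 145·log₂(11) = 194 + 145·3.4594 = 695.6130 ms.
Difference = 675.6755 − 695.6130 = -19.9375 ≈ -19.9 ms.

-19.9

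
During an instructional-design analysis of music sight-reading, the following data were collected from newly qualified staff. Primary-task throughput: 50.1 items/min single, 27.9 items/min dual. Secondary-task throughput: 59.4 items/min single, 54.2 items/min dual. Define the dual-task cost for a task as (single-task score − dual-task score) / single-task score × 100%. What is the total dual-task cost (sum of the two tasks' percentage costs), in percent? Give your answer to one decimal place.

53.1

Primary cost = (50.1 − 27.9) / 50.1 × 100% = 44.3114%.
Secondary cost = (59.4 − 54.2) / 59.4 × 100% = 8.7542%.
Total = 44.3114% + 8.7542% = 53.0656% ≈ 53.1%.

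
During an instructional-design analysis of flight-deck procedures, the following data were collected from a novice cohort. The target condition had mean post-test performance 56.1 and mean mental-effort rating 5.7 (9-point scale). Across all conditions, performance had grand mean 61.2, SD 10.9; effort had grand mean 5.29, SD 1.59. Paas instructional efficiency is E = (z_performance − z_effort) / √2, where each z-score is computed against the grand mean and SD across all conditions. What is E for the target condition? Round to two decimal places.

z_performance = (56.1 − 61.2) / 10.9 = -5.1000 / 10.9 = -0.4679.
z_effort = (5.7 − 5.29) / 1.59 = 0.4100 / 1.59 = 0.2579.
z_P − z_E = -0.4679 − 0.2579 = -0.7258.
E = -0.7258 / √2 = -0.7258 / 1.41421 = -0.5132 ≈ -0.51.

-0.51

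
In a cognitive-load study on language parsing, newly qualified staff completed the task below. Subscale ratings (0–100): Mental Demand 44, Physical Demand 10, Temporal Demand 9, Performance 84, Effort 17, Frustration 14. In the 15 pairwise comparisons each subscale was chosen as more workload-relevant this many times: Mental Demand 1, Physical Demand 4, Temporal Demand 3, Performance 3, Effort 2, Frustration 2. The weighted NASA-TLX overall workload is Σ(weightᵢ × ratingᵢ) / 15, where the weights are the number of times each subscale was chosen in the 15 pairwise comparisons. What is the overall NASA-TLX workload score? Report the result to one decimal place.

The tallies are the weights (they sum to 15).
Weighted sum = 1·44 + 4·10 + 3·9 + 3·84 + 2·17 + 2·14
            = 44 + 40 + 27 + 252 + 34 + 28 = 425.
Overall workload = 425 / 15 = 28.3333 ≈ 28.3.

28.3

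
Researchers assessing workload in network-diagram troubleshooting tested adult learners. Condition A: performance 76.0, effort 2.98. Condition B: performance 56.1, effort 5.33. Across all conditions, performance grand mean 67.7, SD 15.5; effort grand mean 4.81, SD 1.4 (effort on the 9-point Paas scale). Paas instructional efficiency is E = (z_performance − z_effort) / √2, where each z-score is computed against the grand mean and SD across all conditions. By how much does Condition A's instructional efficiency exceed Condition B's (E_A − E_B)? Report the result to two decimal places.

2.09

Condition A: z_P = (76.0 − 67.7)/15.5 = 0.5355; z_E = (2.98 − 4.81)/1.4 = -1.3071; E_A = (0.5355 − (-1.3071))/√2 = 1.3029.
Condition B: z_P = (56.1 − 67.7)/15.5 = -0.7484; z_E = (5.33 − 4.81)/1.4 = 0.3714; E_B = (-0.7484 − 0.3714)/√2 = -0.7918.
E_A − E_B = 1.3029 − (-0.7918) = 2.0947 ≈ 2.09.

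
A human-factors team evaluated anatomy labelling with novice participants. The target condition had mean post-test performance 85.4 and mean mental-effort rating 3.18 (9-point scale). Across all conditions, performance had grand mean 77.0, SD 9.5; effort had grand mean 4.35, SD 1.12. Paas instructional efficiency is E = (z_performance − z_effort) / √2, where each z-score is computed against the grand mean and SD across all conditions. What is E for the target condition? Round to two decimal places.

z_performance = (85.4 − 77.0) / 9.5 = 8.4000 / 9.5 = 0.8842.
z_effort = (3.18 − 4.35) / 1.12 = -1.1700 / 1.12 = -1.0446.
z_P − z_E = 0.8842 − (-1.0446) = 1.9288.
E = 1.9288 / √2 = 1.9288 / 1.41421 = 1.3639 ≈ 1.36.

1.36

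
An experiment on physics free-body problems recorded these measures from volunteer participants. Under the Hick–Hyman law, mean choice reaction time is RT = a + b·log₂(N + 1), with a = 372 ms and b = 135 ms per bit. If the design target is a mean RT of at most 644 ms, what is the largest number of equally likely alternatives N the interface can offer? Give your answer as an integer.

Set 372 + 135·log₂(N + 1) ≤ 644.
log₂(N + 1) ≤ (644 − 372) / 135 = 2.0148.
N + 1 ≤ 2^2.0148 = 4.0412.
N ≤ 3.0412, so the largest integer N is 3.

3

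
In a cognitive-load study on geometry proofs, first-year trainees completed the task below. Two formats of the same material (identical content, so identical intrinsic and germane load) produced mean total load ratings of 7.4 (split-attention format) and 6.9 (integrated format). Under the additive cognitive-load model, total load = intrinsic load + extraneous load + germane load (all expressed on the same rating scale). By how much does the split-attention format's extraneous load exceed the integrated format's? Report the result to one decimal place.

Intrinsic and germane load are equal across formats, so the difference in total load equals the difference in extraneous load.
Extraneous-load difference = 7.4 − 6.9 = 0.5.

0.5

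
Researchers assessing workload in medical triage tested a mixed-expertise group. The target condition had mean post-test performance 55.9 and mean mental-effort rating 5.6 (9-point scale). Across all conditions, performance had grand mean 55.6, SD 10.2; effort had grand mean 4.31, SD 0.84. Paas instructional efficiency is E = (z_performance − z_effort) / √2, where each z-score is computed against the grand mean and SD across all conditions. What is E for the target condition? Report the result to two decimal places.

-1.07

z_performance = (55.9 − 55.6) / 10.2 = 0.3000 / 10.2 = 0.0294.
z_effort = (5.6 − 4.31) / 0.84 = 1.2900 / 0.84 = 1.5357.
z_P − z_E = 0.0294 − 1.5357 = -1.5063.
E = -1.5063 / √2 = -1.5063 / 1.41421 = -1.0651 ≈ -1.07.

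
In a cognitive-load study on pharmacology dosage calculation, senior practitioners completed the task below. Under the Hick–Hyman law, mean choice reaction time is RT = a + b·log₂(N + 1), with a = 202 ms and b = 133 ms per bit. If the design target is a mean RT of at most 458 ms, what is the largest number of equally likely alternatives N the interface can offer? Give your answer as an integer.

2

Set 202 + 133·log₂(N + 1) ≤ 458.
log₂(N + 1) ≤ (458 − 202) / 133 = 1.9248.
N + 1 ≤ 2^1.9248 = 3.7968.
N ≤ 2.7968, so the largest integer N is 2.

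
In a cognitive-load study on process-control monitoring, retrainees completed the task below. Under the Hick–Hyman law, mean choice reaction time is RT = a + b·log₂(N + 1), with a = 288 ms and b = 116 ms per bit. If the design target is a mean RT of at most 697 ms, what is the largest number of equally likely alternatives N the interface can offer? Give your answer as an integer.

Set 288 + 116·log₂(N + 1) ≤ 697.
log₂(N + 1) ≤ (697 − 288) / 116 = 3.5259.
N + 1 ≤ 2^3.5259 = 11.5187.
N ≤ 10.5187, so the largest integer N is 10.

10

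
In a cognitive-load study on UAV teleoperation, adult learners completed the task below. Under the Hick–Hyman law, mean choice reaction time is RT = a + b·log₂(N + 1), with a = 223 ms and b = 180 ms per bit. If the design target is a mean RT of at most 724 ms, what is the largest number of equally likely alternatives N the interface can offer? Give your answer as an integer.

Set 223 + 180·log₂(N + 1) ≤ 724.
log₂(N + 1) ≤ (724 − 223) / 180 = 2.7833.
N + 1 ≤ 2^2.7833 = 6.8843.
N ≤ 5.8843, so the largest integer N is 5.

5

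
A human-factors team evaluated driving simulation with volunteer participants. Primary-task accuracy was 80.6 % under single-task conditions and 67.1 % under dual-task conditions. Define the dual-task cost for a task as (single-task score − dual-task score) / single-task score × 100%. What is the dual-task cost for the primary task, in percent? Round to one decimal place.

16.7

Cost = (80.6 − 67.1) / 80.6 × 100%
     = 13.5000 / 80.6 × 100% = 16.7494%.
≈ 16.7%.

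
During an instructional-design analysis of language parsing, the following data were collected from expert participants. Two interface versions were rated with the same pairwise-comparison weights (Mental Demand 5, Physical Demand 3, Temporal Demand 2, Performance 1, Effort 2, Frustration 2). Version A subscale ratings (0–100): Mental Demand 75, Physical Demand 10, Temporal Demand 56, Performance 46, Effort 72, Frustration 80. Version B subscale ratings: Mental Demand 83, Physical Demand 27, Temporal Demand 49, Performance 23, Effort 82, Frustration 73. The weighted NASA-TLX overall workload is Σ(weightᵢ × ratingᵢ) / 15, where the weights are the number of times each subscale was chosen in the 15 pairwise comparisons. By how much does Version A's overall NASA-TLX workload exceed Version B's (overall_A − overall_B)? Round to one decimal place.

-4.0

Version A weighted sum = 5·75 + 3·10 + 2·56 + 1·46 + 2·72 + 2·80 = 375 + 30 + 112 + 46 + 144 + 160 = 867; overall_A = 867/15 = 57.8000.
Version B weighted sum = 5·83 + 3·27 + 2·49 + 1·23 + 2·82 + 2·73 = 415 + 81 + 98 + 23 + 164 + 146 = 927; overall_B = 927/15 = 61.8000.
Difference = 57.8000 − 61.8000 = -4.0000 ≈ -4.0.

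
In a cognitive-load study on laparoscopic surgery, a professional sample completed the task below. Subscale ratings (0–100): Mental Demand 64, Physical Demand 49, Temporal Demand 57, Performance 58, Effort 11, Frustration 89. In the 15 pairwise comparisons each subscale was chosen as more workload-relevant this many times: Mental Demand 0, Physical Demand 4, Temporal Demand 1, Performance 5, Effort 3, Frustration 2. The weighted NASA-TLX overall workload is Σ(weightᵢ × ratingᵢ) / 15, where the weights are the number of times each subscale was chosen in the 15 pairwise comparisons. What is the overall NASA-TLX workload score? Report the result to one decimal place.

50.3

The tallies are the weights (they sum to 15).
Weighted sum = 0·64 + 4·49 + 1·57 + 5·58 + 3·11 + 2·89
            = 0 + 196 + 57 + 290 + 33 + 178 = 754.
Overall workload = 754 / 15 = 50.2667 ≈ 50.3.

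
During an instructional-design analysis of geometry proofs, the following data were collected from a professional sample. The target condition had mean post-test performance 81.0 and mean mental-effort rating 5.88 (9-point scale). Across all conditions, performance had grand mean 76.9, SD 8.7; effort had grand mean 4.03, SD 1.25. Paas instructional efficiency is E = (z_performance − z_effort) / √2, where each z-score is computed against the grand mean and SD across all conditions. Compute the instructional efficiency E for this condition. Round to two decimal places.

z_performance = (81.0 − 76.9) / 8.7 = 4.1000 / 8.7 = 0.4713.
z_effort = (5.88 − 4.03) / 1.25 = 1.8500 / 1.25 = 1.4800.
z_P − z_E = 0.4713 − 1.4800 = -1.0087.
E = -1.0087 / √2 = -1.0087 / 1.41421 = -0.7133 ≈ -0.71.

-0.71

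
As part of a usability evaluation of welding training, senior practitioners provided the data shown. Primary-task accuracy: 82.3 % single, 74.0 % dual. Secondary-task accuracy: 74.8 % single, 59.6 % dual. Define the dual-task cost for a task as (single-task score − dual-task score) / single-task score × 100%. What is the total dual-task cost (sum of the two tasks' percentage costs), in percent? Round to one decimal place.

Primary cost = (82.3 − 74.0) / 82.3 × 100% = 10.0851%.
Secondary cost = (74.8 − 59.6) / 74.8 × 100% = 20.3209%.
Total = 10.0851% + 20.3209% = 30.4060% ≈ 30.4%.

30.4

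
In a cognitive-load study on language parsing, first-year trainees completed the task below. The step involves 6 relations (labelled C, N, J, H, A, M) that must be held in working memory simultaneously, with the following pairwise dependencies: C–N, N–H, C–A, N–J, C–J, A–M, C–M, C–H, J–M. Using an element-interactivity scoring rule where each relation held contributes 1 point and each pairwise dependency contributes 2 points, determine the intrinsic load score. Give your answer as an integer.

Count of relations held simultaneously: 6.
Count of pairwise dependencies listed: 9.
Element contribution: 6 × 1 = 6.
Interaction contribution: 9 × 2 = 18.
Intrinsic load = 6 + 18 = 24.

24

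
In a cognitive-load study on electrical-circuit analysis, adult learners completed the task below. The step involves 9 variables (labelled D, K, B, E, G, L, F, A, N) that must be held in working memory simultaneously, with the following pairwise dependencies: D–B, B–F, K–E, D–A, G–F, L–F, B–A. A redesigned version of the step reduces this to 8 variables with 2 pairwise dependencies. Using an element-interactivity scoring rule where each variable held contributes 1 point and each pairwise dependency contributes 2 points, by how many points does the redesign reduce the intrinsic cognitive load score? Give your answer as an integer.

11

Original: 9 × 1 + 7 × 2 = 9 + 14 = 23.
Redesigned: 8 × 1 + 2 × 2 = 8 + 4 = 12.
Reduction = 23 − 12 = 11.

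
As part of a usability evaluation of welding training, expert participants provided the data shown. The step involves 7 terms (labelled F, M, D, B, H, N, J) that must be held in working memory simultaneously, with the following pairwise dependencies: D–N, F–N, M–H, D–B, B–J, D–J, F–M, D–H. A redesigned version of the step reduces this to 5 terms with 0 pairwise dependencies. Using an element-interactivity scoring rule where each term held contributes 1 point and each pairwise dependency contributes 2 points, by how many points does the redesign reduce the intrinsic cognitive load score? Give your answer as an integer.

18

Original: 7 × 1 + 8 × 2 = 7 + 16 = 23.
Redesigned: 5 × 1 + 0 × 2 = 5 + 0 = 5.
Reduction = 23 − 5 = 18.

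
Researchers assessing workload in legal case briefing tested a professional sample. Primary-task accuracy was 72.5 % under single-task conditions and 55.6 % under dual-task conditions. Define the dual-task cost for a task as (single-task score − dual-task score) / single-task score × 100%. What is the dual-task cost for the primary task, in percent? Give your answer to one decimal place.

Cost = (72.5 − 55.6) / 72.5 × 100%
     = 16.9000 / 72.5 × 100% = 23.3103%.
≈ 23.3%.

23.3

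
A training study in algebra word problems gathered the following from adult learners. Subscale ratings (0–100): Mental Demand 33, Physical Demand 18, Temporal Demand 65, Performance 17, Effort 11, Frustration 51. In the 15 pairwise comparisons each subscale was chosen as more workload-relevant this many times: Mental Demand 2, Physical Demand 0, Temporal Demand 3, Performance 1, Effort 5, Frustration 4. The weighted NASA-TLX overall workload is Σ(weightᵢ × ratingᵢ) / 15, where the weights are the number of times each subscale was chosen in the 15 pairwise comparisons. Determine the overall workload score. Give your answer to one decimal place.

The tallies are the weights (they sum to 15).
Weighted sum = 2·33 + 0·18 + 3·65 + 1·17 + 5·11 + 4·51
            = 66 + 0 + 195 + 17 + 55 + 204 = 537.
Overall workload = 537 / 15 = 35.8000 ≈ 35.8.

35.8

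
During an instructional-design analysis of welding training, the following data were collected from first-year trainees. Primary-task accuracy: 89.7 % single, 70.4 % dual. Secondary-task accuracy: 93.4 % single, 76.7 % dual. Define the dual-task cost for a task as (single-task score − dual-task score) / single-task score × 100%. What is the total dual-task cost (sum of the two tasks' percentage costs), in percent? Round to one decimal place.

Primary cost = (89.7 − 70.4) / 89.7 × 100% = 21.5162%.
Secondary cost = (93.4 − 76.7) / 93.4 × 100% = 17.8801%.
Total = 21.5162% + 17.8801% = 39.3963% ≈ 39.4%.

39.4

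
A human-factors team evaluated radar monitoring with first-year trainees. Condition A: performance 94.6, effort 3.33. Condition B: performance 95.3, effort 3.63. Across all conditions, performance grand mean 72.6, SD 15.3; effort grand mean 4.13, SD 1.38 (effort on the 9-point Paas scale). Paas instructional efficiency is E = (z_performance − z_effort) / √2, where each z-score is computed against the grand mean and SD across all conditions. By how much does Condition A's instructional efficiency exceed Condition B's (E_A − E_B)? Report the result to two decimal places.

Condition A: z_P = (94.6 − 72.6)/15.3 = 1.4379; z_E = (3.33 − 4.13)/1.38 = -0.5797; E_A = (1.4379 − (-0.5797))/√2 = 1.4267.
Condition B: z_P = (95.3 − 72.6)/15.3 = 1.4837; z_E = (3.63 − 4.13)/1.38 = -0.3623; E_B = (1.4837 − (-0.3623))/√2 = 1.3053.
E_A − E_B = 1.4267 − 1.3053 = 0.1214 ≈ 0.12.

0.12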